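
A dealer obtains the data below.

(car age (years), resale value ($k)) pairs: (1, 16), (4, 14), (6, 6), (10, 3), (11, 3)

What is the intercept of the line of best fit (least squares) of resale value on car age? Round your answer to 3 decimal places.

17.445

n = 5, Σx = 32, Σy = 42, Σxy = 171, Σx² = 274
Sxx = Σx² − (Σx)²/n = 274 − 204.8 = 69.2
Sxy = Σxy − (Σx)(Σy)/n = 171 − 268.8 = -97.8
b = Sxy/Sxx = -97.8/69.2 = -1.413295
a = ȳ − b·x̄ = 8.4 − (-1.413295)·6.4 = 17.445087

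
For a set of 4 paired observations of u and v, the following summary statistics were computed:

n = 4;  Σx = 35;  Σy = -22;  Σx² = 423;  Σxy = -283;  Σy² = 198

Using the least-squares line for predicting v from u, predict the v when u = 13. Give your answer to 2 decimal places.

-8.79

Sxx = Σx² − (Σx)²/n = 423 − 306.25 = 116.75
Sxy = Σxy − (Σx)(Σy)/n = -283 − (-192.5) = -90.5
b = Sxy/Sxx = -90.5/116.75 = -0.775161
a = ȳ − b·x̄ = -5.5 − (-0.775161)·8.75 = 1.282655
ŷ(13) = a + b·13 = 1.282655 + (-0.775161)·13 = -8.794433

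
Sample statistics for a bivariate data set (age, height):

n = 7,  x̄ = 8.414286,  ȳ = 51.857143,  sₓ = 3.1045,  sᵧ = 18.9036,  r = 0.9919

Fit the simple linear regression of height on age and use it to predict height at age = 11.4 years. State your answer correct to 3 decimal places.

69.890

b = r · sᵧ/sₓ = 0.9919 · 18.9036/3.1045 = 6.039775
a = ȳ − b·x̄ = 51.857143 − 6.039775·8.414286 = 1.036751
ŷ(11.4) = a + b·11.4 = 1.036751 + 6.039775·11.4 = 69.890183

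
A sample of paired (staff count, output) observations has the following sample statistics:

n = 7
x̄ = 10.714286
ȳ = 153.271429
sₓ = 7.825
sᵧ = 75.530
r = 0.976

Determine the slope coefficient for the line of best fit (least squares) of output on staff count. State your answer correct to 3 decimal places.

b = r · sᵧ/sₓ = 0.976 · 75.53/7.825 = 9.420739

9.421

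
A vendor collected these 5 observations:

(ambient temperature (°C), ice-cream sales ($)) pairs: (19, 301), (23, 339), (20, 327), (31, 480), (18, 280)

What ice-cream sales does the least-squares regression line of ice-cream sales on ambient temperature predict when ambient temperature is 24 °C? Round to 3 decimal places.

371.987

n = 5, Σx = 111, Σy = 1727, Σxy = 39976, Σx² = 2575
Sxx = Σx² − (Σx)²/n = 2575 − 2464.2 = 110.8
Sxy = Σxy − (Σx)(Σy)/n = 39976 − 38339.4 = 1636.6
b = Sxy/Sxx = 1636.6/110.8 = 14.770758
a = ȳ − b·x̄ = 345.4 − 14.770758·22.2 = 17.489170
ŷ(24) = a + b·24 = 17.489170 + 14.770758·24 = 371.987365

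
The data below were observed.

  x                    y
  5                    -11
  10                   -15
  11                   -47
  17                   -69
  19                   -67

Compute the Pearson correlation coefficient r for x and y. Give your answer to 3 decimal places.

-0.923

n = 5, Σx = 62, Σy = -209, Σxy = -3168, Σx² = 896, Σy² = 11805
Sxx = Σx² − (Σx)²/n = 896 − 768.8 = 127.2
Sxy = Σxy − (Σx)(Σy)/n = -3168 − (-2591.6) = -576.4
Syy = Σy² − (Σy)²/n = 11805 − 8736.2 = 3068.8
r = Sxy/√(Sxx·Syy) = -576.4/√(390351.36) = -576.4/624.781050 = -0.922563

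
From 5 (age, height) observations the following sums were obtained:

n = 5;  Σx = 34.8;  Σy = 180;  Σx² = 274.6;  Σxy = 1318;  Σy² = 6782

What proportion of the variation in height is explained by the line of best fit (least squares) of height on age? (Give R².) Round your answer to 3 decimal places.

0.435

Sxx = Σx² − (Σx)²/n = 274.6 − 242.208 = 32.392
Sxy = Σxy − (Σx)(Σy)/n = 1318 − 1252.8 = 65.2
Syy = Σy² − (Σy)²/n = 6782 − 6480 = 302
R² = Sxy²/(Sxx·Syy) = (65.2)²/(32.392·302) = 0.434561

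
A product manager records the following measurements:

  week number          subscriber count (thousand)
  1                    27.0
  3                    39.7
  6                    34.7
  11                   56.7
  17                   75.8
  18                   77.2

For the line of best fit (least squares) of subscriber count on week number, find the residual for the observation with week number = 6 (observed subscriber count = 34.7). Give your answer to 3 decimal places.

-7.401

n = 6, Σx = 56, Σy = 311.1, Σxy = 3656.2, Σx² = 780
Sxx = Σx² − (Σx)²/n = 780 − 522.666667 = 257.333333
Sxy = Σxy − (Σx)(Σy)/n = 3656.2 − 2903.6 = 752.6
b = Sxy/Sxx = 752.6/257.333333 = 2.924611
a = ȳ − b·x̄ = 51.85 − 2.924611·9.333333 = 24.553627
ŷ(6) = 24.553627 + 2.924611·6 = 42.101295
residual = y − ŷ = 34.7 − 42.101295 = -7.401295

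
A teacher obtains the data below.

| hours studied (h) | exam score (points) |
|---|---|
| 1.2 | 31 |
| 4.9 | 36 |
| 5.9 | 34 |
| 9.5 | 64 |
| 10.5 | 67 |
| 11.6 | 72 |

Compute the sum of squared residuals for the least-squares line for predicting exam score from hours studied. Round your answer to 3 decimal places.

n = 6, Σx = 43.6, Σy = 304, Σxy = 2560.9, Σx² = 395.32, Σy² = 17182
Sxx = Σx² − (Σx)²/n = 395.32 − 316.826667 = 78.493333
Sxy = Σxy − (Σx)(Σy)/n = 2560.9 − 2209.066667 = 351.833333
Syy = Σy² − (Σy)²/n = 17182 − 15402.666667 = 1779.333333
b = Sxy/Sxx = 351.833333/78.493333 = 4.482334
SSE = Syy − b·Sxy = 1779.333333 − 4.482334·351.833333 = 202.298836

202.299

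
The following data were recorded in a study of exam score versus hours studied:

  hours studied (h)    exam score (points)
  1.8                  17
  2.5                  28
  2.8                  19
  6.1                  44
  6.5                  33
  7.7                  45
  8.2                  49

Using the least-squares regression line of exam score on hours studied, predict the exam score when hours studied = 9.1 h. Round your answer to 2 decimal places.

n = 7, Σx = 35.6, Σy = 235, Σxy = 1385, Σx² = 223.32
Sxx = Σx² − (Σx)²/n = 223.32 − 181.051429 = 42.268571
Sxy = Σxy − (Σx)(Σy)/n = 1385 − 1195.142857 = 189.857143
b = Sxy/Sxx = 189.857143/42.268571 = 4.491686
a = ȳ − b·x̄ = 33.571429 − 4.491686·5.085714 = 10.727998
ŷ(9.1) = a + b·9.1 = 10.727998 + 4.491686·9.1 = 51.602339

51.60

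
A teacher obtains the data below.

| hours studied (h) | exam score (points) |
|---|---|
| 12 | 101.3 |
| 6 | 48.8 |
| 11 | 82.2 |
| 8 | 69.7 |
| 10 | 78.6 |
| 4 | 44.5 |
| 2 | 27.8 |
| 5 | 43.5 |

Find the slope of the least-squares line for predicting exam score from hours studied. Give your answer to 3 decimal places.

n = 8, Σx = 58, Σy = 496.4, Σxy = 4207.3, Σx² = 510
Sxx = Σx² − (Σx)²/n = 510 − 420.5 = 89.5
Sxy = Σxy − (Σx)(Σy)/n = 4207.3 − 3598.9 = 608.4
b = Sxy/Sxx = 608.4/89.5 = 6.797765

6.798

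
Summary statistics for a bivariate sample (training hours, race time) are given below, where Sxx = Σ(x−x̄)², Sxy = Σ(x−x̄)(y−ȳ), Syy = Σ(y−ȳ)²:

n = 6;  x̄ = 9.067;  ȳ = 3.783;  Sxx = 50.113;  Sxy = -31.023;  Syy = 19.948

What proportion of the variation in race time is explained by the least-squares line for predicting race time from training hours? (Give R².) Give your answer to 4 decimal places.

R² = Sxy²/(Sxx·Syy) = (-31.023)²/(50.113·19.948) = 0.962760

0.9628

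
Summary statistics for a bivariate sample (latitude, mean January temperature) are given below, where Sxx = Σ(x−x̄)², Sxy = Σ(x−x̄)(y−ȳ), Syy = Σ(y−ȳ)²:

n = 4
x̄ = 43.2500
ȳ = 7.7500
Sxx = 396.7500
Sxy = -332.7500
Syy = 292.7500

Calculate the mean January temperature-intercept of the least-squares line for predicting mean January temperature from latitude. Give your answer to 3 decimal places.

b = Sxy/Sxx = -332.75/396.75 = -0.838689
a = ȳ − b·x̄ = 7.75 − (-0.838689)·43.25 = 44.023314

44.023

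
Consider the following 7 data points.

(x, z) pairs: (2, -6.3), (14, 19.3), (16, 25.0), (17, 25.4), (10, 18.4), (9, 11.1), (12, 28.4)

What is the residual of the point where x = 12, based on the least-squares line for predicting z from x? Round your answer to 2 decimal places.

n = 7, Σx = 80, Σy = 121.3, Σxy = 1714.1, Σx² = 1070
Sxx = Σx² − (Σx)²/n = 1070 − 914.285714 = 155.714286
Sxy = Σxy − (Σx)(Σy)/n = 1714.1 − 1386.285714 = 327.814286
b = Sxy/Sxx = 327.814286/155.714286 = 2.105229
a = ȳ − b·x̄ = 17.328571 − 2.105229·11.428571 = -6.731193
ŷ(12) = -6.731193 + 2.105229·12 = 18.531560
residual = y − ŷ = 28.4 − 18.531560 = 9.868440

9.87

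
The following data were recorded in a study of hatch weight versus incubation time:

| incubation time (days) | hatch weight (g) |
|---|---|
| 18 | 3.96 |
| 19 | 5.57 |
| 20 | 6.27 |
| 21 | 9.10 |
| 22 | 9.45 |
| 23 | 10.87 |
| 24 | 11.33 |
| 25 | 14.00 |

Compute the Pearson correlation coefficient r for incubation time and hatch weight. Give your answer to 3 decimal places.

0.986

n = 8, Σx = 172, Σy = 70.55, Σxy = 1573.44, Σx² = 3740, Σy² = 700.6577
Sxx = Σx² − (Σx)²/n = 3740 − 3698 = 42
Sxy = Σxy − (Σx)(Σy)/n = 1573.44 − 1516.825 = 56.615
Syy = Σy² − (Σy)²/n = 700.6577 − 622.162812 = 78.494888
r = Sxy/√(Sxx·Syy) = 56.615/√(3296.785275) = 56.615/57.417639 = 0.986021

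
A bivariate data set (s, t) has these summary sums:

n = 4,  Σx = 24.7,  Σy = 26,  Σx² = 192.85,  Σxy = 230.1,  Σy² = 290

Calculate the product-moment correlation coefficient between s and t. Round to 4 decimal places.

Sxx = Σx² − (Σx)²/n = 192.85 − 152.5225 = 40.3275
Sxy = Σxy − (Σx)(Σy)/n = 230.1 − 160.55 = 69.55
Syy = Σy² − (Σy)²/n = 290 − 169 = 121
r = Sxy/√(Sxx·Syy) = 69.55/√(4879.6275) = 69.55/69.854331 = 0.995643

0.9956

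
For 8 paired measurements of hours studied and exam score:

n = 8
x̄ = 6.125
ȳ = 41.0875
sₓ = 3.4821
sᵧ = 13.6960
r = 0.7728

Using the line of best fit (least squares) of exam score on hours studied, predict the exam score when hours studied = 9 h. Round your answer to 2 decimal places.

b = r · sᵧ/sₓ = 0.7728 · 13.696/3.4821 = 3.039622
a = ȳ − b·x̄ = 41.0875 − 3.039622·6.125 = 22.469813
ŷ(9) = a + b·9 = 22.469813 + 3.039622·9 = 49.826414

49.83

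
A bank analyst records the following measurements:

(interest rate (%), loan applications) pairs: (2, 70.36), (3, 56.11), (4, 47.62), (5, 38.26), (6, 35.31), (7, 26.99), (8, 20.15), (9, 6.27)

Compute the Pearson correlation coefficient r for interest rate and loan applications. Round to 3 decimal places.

-0.990

n = 8, Σx = 44, Σy = 301.07, Σxy = 1309.25, Σx² = 284, Σy² = 14250.9453
Sxx = Σx² − (Σx)²/n = 284 − 242 = 42
Sxy = Σxy − (Σx)(Σy)/n = 1309.25 − 1655.885 = -346.635
Syy = Σy² − (Σy)²/n = 14250.9453 − 11330.393112 = 2920.552187
r = Sxy/√(Sxx·Syy) = -346.635/√(122663.191875) = -346.635/350.233054 = -0.989727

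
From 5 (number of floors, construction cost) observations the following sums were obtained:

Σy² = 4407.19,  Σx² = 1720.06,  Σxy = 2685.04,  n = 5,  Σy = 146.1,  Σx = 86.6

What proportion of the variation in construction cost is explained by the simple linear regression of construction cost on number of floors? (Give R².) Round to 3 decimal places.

0.786

Sxx = Σx² − (Σx)²/n = 1720.06 − 1499.912 = 220.148
Sxy = Σxy − (Σx)(Σy)/n = 2685.04 − 2530.452 = 154.588
Syy = Σy² − (Σy)²/n = 4407.19 − 4269.042 = 138.148
R² = Sxy²/(Sxx·Syy) = (154.588)²/(220.148·138.148) = 0.785764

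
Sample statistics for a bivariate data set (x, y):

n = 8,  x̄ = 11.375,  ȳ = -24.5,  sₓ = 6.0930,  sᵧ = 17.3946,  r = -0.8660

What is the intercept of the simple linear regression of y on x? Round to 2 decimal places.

3.62

b = r · sᵧ/sₓ = -0.866 · 17.3946/6.093 = -2.472300
a = ȳ − b·x̄ = -24.5 − (-2.472300)·11.375 = 3.622412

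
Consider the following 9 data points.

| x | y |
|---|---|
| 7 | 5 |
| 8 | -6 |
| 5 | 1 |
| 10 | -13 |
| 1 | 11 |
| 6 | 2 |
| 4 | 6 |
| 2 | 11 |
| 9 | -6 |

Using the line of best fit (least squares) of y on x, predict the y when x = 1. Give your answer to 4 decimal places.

n = 9, Σx = 52, Σy = 11, Σxy = -123, Σx² = 376
Sxx = Σx² − (Σx)²/n = 376 − 300.444444 = 75.555556
Sxy = Σxy − (Σx)(Σy)/n = -123 − 63.555556 = -186.555556
b = Sxy/Sxx = -186.555556/75.555556 = -2.469118
a = ȳ − b·x̄ = 1.222222 − (-2.469118)·5.777778 = 15.488235
ŷ(1) = a + b·1 = 15.488235 + (-2.469118)·1 = 13.019118

13.0191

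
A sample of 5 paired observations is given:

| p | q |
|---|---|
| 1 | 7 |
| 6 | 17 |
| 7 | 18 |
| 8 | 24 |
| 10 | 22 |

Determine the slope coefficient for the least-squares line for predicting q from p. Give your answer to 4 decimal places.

n = 5, Σx = 32, Σy = 88, Σxy = 647, Σx² = 250
Sxx = Σx² − (Σx)²/n = 250 − 204.8 = 45.2
Sxy = Σxy − (Σx)(Σy)/n = 647 − 563.2 = 83.8
b = Sxy/Sxx = 83.8/45.2 = 1.853982

1.8540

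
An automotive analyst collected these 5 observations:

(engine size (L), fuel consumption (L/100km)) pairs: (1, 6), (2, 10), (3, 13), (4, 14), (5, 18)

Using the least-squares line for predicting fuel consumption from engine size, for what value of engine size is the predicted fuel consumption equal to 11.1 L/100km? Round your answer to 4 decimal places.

2.6071

n = 5, Σx = 15, Σy = 61, Σxy = 211, Σx² = 55
Sxx = Σx² − (Σx)²/n = 55 − 45 = 10
Sxy = Σxy − (Σx)(Σy)/n = 211 − 183 = 28
b = Sxy/Sxx = 28/10 = 2.8
a = ȳ − b·x̄ = 12.2 − 2.8·3 = 3.8
Set a + b·x = 11.1: x = (11.1 − 3.8) / 2.8 = 2.607143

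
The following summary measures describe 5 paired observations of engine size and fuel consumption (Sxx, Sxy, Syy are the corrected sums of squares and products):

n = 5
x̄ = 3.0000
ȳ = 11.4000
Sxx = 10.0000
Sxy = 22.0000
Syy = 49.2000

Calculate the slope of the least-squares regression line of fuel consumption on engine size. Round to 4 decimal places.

2.2000

b = Sxy/Sxx = 22/10 = 2.2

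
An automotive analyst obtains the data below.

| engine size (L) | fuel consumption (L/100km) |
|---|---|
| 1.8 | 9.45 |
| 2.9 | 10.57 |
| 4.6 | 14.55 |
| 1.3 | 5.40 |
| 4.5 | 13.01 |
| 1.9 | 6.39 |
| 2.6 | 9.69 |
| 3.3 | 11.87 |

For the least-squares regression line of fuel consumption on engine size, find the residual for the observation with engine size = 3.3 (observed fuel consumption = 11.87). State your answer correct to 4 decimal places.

0.7079

n = 8, Σx = 22.9, Σy = 80.93, Σxy = 256.664, Σx² = 76.01
Sxx = Σx² − (Σx)²/n = 76.01 − 65.55125 = 10.45875
Sxy = Σxy − (Σx)(Σy)/n = 256.664 − 231.662125 = 25.001875
b = Sxy/Sxx = 25.001875/10.45875 = 2.390522
a = ȳ − b·x̄ = 10.11625 − 2.390522·2.8625 = 3.273380
ŷ(3.3) = 3.273380 + 2.390522·3.3 = 11.162104
residual = y − ŷ = 11.87 − 11.162104 = 0.707896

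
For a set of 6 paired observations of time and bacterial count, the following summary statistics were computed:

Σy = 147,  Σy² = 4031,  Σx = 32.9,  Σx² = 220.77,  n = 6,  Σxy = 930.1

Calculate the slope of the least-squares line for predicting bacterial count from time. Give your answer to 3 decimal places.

3.073

Sxx = Σx² − (Σx)²/n = 220.77 − 180.401667 = 40.368333
Sxy = Σxy − (Σx)(Σy)/n = 930.1 − 806.05 = 124.05
b = Sxy/Sxx = 124.05/40.368333 = 3.072953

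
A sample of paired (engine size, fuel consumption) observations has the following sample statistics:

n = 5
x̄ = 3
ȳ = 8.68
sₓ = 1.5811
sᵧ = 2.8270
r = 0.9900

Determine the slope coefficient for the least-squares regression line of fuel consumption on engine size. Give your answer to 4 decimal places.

1.7701

b = r · sᵧ/sₓ = 0.99 · 2.827/1.5811 = 1.770116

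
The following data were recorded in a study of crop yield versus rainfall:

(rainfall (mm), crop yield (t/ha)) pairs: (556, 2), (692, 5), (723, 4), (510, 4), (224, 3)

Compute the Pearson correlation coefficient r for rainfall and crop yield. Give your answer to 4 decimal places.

0.4838

n = 5, Σx = 2705, Σy = 18, Σxy = 10176, Σx² = 1621005, Σy² = 70
Sxx = Σx² − (Σx)²/n = 1621005 − 1463405 = 157600
Sxy = Σxy − (Σx)(Σy)/n = 10176 − 9738 = 438
Syy = Σy² − (Σy)²/n = 70 − 64.8 = 5.2
r = Sxy/√(Sxx·Syy) = 438/√(819520) = 438/905.273439 = 0.483832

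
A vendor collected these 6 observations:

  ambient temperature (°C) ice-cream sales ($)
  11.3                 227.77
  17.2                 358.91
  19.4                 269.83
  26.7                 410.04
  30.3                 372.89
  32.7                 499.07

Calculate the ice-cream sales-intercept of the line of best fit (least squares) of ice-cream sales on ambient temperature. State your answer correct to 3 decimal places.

123.126

n = 6, Σx = 137.6, Σy = 2138.51, Σxy = 52547.979, Σx² = 3500.16
Sxx = Σx² − (Σx)²/n = 3500.16 − 3155.626667 = 344.533333
Sxy = Σxy − (Σx)(Σy)/n = 52547.979 − 49043.162667 = 3504.816333
b = Sxy/Sxx = 3504.816333/344.533333 = 10.172648
a = ȳ − b·x̄ = 356.418333 − 10.172648·22.933333 = 123.125605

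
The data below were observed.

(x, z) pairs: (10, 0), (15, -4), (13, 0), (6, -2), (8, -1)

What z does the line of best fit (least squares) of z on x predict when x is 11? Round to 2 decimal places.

-1.48

n = 5, Σx = 52, Σy = -7, Σxy = -80, Σx² = 594
Sxx = Σx² − (Σx)²/n = 594 − 540.8 = 53.2
Sxy = Σxy − (Σx)(Σy)/n = -80 − (-72.8) = -7.2
b = Sxy/Sxx = -7.2/53.2 = -0.135338
a = ȳ − b·x̄ = -1.4 − (-0.135338)·10.4 = 0.007519
ŷ(11) = a + b·11 = 0.007519 + (-0.135338)·11 = -1.481203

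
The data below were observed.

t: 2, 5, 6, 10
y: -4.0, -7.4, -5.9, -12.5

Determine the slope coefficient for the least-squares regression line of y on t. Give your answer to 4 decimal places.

n = 4, Σx = 23, Σy = -29.8, Σxy = -205.4, Σx² = 165
Sxx = Σx² − (Σx)²/n = 165 − 132.25 = 32.75
Sxy = Σxy − (Σx)(Σy)/n = -205.4 − (-171.35) = -34.05
b = Sxy/Sxx = -34.05/32.75 = -1.039695

-1.0397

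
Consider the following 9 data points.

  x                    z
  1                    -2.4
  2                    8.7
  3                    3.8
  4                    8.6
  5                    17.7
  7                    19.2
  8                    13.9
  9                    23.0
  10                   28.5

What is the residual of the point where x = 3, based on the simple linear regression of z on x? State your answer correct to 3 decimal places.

-2.862

n = 9, Σx = 49, Σy = 121, Σxy = 886.9, Σx² = 349
Sxx = Σx² − (Σx)²/n = 349 − 266.777778 = 82.222222
Sxy = Σxy − (Σx)(Σy)/n = 886.9 − 658.777778 = 228.122222
b = Sxy/Sxx = 228.122222/82.222222 = 2.774459
a = ȳ − b·x̄ = 13.444444 − 2.774459·5.444444 = -1.660946
ŷ(3) = -1.660946 + 2.774459·3 = 6.662432
residual = y − ŷ = 3.8 − 6.662432 = -2.862432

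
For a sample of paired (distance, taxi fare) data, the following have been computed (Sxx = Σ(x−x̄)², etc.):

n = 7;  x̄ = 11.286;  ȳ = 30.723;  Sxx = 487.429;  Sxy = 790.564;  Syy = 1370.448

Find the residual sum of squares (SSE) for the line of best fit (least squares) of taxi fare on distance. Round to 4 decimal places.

b = Sxy/Sxx = 790.564/487.429 = 1.621906
SSE = Syy − b·Sxy = 1370.448 − 1.621906·790.564 = 88.227537

88.2275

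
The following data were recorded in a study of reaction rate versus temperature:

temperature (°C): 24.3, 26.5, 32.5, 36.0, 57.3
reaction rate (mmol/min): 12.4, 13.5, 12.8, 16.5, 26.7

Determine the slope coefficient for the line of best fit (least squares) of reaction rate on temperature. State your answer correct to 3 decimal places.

0.443

n = 5, Σx = 176.6, Σy = 81.9, Σxy = 3198.98, Σx² = 6928.28
Sxx = Σx² − (Σx)²/n = 6928.28 − 6237.512 = 690.768
Sxy = Σxy − (Σx)(Σy)/n = 3198.98 − 2892.708 = 306.272
b = Sxy/Sxx = 306.272/690.768 = 0.443379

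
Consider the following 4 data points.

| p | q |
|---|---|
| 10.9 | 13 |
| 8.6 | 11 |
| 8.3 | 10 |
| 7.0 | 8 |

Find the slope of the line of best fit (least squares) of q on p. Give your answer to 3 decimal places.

1.253

n = 4, Σx = 34.8, Σy = 42, Σxy = 375.3, Σx² = 310.66
Sxx = Σx² − (Σx)²/n = 310.66 − 302.76 = 7.9
Sxy = Σxy − (Σx)(Σy)/n = 375.3 − 365.4 = 9.9
b = Sxy/Sxx = 9.9/7.9 = 1.253165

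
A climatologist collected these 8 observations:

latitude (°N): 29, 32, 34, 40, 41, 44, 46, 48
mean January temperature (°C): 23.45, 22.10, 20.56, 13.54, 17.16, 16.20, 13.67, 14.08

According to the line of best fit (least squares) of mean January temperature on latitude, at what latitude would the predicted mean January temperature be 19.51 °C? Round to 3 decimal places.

n = 8, Σx = 314, Σy = 140.76, Σxy = 5348.91, Σx² = 12658
Sxx = Σx² − (Σx)²/n = 12658 − 12324.5 = 333.5
Sxy = Σxy − (Σx)(Σy)/n = 5348.91 − 5524.83 = -175.92
b = Sxy/Sxx = -175.92/333.5 = -0.527496
a = ȳ − b·x̄ = 17.595 − (-0.527496)·39.25 = 38.299228
Set a + b·x = 19.51: x = (19.51 − 38.299228) / (-0.527496) = 35.619642

35.620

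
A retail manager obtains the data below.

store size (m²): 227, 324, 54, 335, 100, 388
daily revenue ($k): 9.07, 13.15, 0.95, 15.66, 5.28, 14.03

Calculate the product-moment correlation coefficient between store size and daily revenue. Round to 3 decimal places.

0.968

n = 6, Σx = 1428, Σy = 58.14, Σxy = 17588.53, Σx² = 432190, Σy² = 726.0448
Sxx = Σx² − (Σx)²/n = 432190 − 339864 = 92326
Sxy = Σxy − (Σx)(Σy)/n = 17588.53 − 13837.32 = 3751.21
Syy = Σy² − (Σy)²/n = 726.0448 − 563.3766 = 162.6682
r = Sxy/√(Sxx·Syy) = 3751.21/√(15018504.2332) = 3751.21/3875.371496 = 0.967961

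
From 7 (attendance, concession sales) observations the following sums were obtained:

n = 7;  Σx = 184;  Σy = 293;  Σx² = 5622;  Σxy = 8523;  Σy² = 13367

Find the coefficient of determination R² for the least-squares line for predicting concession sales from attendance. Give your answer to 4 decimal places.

Sxx = Σx² − (Σx)²/n = 5622 − 4836.571429 = 785.428571
Sxy = Σxy − (Σx)(Σy)/n = 8523 − 7701.714286 = 821.285714
Syy = Σy² − (Σy)²/n = 13367 − 12264.142857 = 1102.857143
R² = Sxy²/(Sxx·Syy) = (821.285714)²/(785.428571·1102.857143) = 0.778686

0.7787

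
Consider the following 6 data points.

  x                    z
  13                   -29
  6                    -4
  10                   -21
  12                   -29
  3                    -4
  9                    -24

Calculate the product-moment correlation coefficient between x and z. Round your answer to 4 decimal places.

n = 6, Σx = 53, Σy = -111, Σxy = -1187, Σx² = 539, Σy² = 2731
Sxx = Σx² − (Σx)²/n = 539 − 468.166667 = 70.833333
Sxy = Σxy − (Σx)(Σy)/n = -1187 − (-980.5) = -206.5
Syy = Σy² − (Σy)²/n = 2731 − 2053.5 = 677.5
r = Sxy/√(Sxx·Syy) = -206.5/√(47989.583333) = -206.5/219.065249 = -0.942642

-0.9426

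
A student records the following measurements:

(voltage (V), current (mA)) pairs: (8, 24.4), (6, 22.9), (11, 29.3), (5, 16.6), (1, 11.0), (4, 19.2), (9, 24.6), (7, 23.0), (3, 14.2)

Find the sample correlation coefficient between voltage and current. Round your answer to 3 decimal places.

0.964

n = 9, Σx = 54, Σy = 185.2, Σxy = 1250.7, Σx² = 402, Σy² = 4079.26
Sxx = Σx² − (Σx)²/n = 402 − 324 = 78
Sxy = Σxy − (Σx)(Σy)/n = 1250.7 − 1111.2 = 139.5
Syy = Σy² − (Σy)²/n = 4079.26 − 3811.004444 = 268.255556
r = Sxy/√(Sxx·Syy) = 139.5/√(20923.933333) = 139.5/144.651074 = 0.964390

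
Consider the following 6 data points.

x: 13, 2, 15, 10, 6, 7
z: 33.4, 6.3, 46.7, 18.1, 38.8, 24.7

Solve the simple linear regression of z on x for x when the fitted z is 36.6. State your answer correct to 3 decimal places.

n = 6, Σx = 53, Σy = 168, Σxy = 1734, Σx² = 583
Sxx = Σx² − (Σx)²/n = 583 − 468.166667 = 114.833333
Sxy = Σxy − (Σx)(Σy)/n = 1734 − 1484 = 250
b = Sxy/Sxx = 250/114.833333 = 2.177068
a = ȳ − b·x̄ = 28 − 2.177068·8.833333 = 8.769231
Set a + b·x = 36.6: x = (36.6 − 8.769231) / 2.177068 = 12.7836

12.784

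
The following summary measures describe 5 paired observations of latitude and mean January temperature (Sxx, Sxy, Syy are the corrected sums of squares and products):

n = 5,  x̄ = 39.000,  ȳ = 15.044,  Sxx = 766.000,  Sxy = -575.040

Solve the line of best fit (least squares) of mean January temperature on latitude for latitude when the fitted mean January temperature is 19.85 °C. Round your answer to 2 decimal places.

32.60

b = Sxy/Sxx = -575.04/766 = -0.750705
a = ȳ − b·x̄ = 15.044 − (-0.750705)·39 = 44.321493
Set a + b·x = 19.85: x = (19.85 − 44.321493) / (-0.750705) = 32.598018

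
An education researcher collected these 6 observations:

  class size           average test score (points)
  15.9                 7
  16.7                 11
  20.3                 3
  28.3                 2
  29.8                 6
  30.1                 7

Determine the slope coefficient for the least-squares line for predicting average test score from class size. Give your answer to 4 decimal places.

-0.2022

n = 6, Σx = 141.1, Σy = 36, Σxy = 802, Σx² = 3538.73
Sxx = Σx² − (Σx)²/n = 3538.73 − 3318.201667 = 220.528333
Sxy = Σxy − (Σx)(Σy)/n = 802 − 846.6 = -44.6
b = Sxy/Sxx = -44.6/220.528333 = -0.202242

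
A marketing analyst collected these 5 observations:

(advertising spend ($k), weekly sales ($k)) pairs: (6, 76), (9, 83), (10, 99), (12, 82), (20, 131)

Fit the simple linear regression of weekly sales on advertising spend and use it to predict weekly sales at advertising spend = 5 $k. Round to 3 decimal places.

n = 5, Σx = 57, Σy = 471, Σxy = 5797, Σx² = 761
Sxx = Σx² − (Σx)²/n = 761 − 649.8 = 111.2
Sxy = Σxy − (Σx)(Σy)/n = 5797 − 5369.4 = 427.6
b = Sxy/Sxx = 427.6/111.2 = 3.845324
a = ȳ − b·x̄ = 94.2 − 3.845324·11.4 = 50.363309
ŷ(5) = a + b·5 = 50.363309 + 3.845324·5 = 69.589928

69.590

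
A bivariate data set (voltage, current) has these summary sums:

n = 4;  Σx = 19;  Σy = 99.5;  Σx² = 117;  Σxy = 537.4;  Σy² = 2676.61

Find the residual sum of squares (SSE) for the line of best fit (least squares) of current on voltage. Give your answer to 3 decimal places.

44.695

Sxx = Σx² − (Σx)²/n = 117 − 90.25 = 26.75
Sxy = Σxy − (Σx)(Σy)/n = 537.4 − 472.625 = 64.775
Syy = Σy² − (Σy)²/n = 2676.61 − 2475.0625 = 201.5475
b = Sxy/Sxx = 64.775/26.75 = 2.421495
SSE = Syy − b·Sxy = 201.5475 − 2.421495·64.775 = 44.695140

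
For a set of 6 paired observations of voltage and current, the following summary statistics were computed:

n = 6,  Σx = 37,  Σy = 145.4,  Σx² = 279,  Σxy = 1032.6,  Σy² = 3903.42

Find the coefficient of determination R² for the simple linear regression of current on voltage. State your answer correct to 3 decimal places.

Sxx = Σx² − (Σx)²/n = 279 − 228.166667 = 50.833333
Sxy = Σxy − (Σx)(Σy)/n = 1032.6 − 896.633333 = 135.966667
Syy = Σy² − (Σy)²/n = 3903.42 − 3523.526667 = 379.893333
R² = Sxy²/(Sxx·Syy) = (135.966667)²/(50.833333·379.893333) = 0.957315

0.957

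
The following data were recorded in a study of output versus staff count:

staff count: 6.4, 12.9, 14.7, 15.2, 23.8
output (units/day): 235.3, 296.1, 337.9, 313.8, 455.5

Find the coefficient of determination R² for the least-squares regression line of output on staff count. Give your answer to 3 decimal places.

n = 5, Σx = 73, Σy = 1638.6, Σxy = 25903.4, Σx² = 1220.94, Σy² = 563168.4
Sxx = Σx² − (Σx)²/n = 1220.94 − 1065.8 = 155.14
Sxy = Σxy − (Σx)(Σy)/n = 25903.4 − 23923.56 = 1979.84
Syy = Σy² − (Σy)²/n = 563168.4 − 537001.992 = 26166.408
R² = Sxy²/(Sxx·Syy) = (1979.84)²/(155.14·26166.408) = 0.965589

0.966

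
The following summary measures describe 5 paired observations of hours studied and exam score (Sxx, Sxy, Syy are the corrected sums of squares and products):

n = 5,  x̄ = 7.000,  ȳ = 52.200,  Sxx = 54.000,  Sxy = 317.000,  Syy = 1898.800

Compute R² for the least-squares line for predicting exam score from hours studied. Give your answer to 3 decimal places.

0.980

R² = Sxy²/(Sxx·Syy) = (317)²/(54·1898.8) = 0.980044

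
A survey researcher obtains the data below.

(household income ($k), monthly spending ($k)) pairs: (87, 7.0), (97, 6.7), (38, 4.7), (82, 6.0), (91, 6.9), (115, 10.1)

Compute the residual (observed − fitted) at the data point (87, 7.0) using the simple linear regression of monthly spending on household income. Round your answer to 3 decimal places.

n = 6, Σx = 510, Σy = 41.4, Σxy = 3718.9, Σx² = 46652
Sxx = Σx² − (Σx)²/n = 46652 − 43350 = 3302
Sxy = Σxy − (Σx)(Σy)/n = 3718.9 − 3519 = 199.9
b = Sxy/Sxx = 199.9/3302 = 0.060539
a = ȳ − b·x̄ = 6.9 − 0.060539·85 = 1.754179
ŷ(87) = 1.754179 + 0.060539·87 = 7.021078
residual = y − ŷ = 7.0 − 7.021078 = -0.021078

-0.021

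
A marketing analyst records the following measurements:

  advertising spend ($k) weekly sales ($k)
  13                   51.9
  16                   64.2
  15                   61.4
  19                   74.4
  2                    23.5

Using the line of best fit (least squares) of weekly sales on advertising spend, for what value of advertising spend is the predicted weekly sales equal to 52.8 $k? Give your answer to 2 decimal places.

12.23

n = 5, Σx = 65, Σy = 275.4, Σxy = 4083.5, Σx² = 1015
Sxx = Σx² − (Σx)²/n = 1015 − 845 = 170
Sxy = Σxy − (Σx)(Σy)/n = 4083.5 − 3580.2 = 503.3
b = Sxy/Sxx = 503.3/170 = 2.960588
a = ȳ − b·x̄ = 55.08 − 2.960588·13 = 16.592353
Set a + b·x = 52.8: x = (52.8 − 16.592353) / 2.960588 = 12.229883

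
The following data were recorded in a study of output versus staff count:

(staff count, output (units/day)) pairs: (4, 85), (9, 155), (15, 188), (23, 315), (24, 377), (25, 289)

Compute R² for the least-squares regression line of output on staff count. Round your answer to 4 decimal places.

n = 6, Σx = 100, Σy = 1409, Σxy = 28073, Σx² = 2052, Σy² = 391469
Sxx = Σx² − (Σx)²/n = 2052 − 1666.666667 = 385.333333
Sxy = Σxy − (Σx)(Σy)/n = 28073 − 23483.333333 = 4589.666667
Syy = Σy² − (Σy)²/n = 391469 − 330880.166667 = 60588.833333
R² = Sxy²/(Sxx·Syy) = (4589.666667)²/(385.333333·60588.833333) = 0.902263

0.9023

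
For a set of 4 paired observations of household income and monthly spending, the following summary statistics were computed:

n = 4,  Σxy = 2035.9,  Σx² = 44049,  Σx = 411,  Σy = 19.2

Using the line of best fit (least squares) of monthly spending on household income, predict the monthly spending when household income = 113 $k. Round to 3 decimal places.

5.156

Sxx = Σx² − (Σx)²/n = 44049 − 42230.25 = 1818.75
Sxy = Σxy − (Σx)(Σy)/n = 2035.9 − 1972.8 = 63.1
b = Sxy/Sxx = 63.1/1818.75 = 0.034694
a = ȳ − b·x̄ = 4.8 − 0.034694·102.75 = 1.235175
ŷ(113) = a + b·113 = 1.235175 + 0.034694·113 = 5.155615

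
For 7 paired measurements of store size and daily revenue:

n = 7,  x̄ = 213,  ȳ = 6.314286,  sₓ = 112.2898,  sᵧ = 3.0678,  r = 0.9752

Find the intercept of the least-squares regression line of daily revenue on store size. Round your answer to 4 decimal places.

b = r · sᵧ/sₓ = 0.9752 · 3.0678/112.2898 = 0.026643
a = ȳ − b·x̄ = 6.314286 − 0.026643·213 = 0.639362

0.6394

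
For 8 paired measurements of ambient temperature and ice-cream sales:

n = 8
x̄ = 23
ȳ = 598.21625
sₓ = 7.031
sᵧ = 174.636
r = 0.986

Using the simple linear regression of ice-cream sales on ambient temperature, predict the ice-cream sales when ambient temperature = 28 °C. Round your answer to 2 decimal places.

720.67

b = r · sᵧ/sₓ = 0.986 · 174.636/7.031 = 24.490271
a = ȳ − b·x̄ = 598.21625 − 24.490271·23 = 34.940015
ŷ(28) = a + b·28 = 34.940015 + 24.490271·28 = 720.667605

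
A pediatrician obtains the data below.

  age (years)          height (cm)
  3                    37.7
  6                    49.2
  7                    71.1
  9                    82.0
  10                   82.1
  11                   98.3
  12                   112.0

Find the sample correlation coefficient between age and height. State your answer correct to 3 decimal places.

n = 7, Σx = 58, Σy = 532.4, Σxy = 4890.3, Σx² = 540, Σy² = 44568.44
Sxx = Σx² − (Σx)²/n = 540 − 480.571429 = 59.428571
Sxy = Σxy − (Σx)(Σy)/n = 4890.3 − 4411.314286 = 478.985714
Syy = Σy² − (Σy)²/n = 44568.44 − 40492.822857 = 4075.617143
r = Sxy/√(Sxx·Syy) = 478.985714/√(242208.104490) = 478.985714/492.146426 = 0.973259

0.973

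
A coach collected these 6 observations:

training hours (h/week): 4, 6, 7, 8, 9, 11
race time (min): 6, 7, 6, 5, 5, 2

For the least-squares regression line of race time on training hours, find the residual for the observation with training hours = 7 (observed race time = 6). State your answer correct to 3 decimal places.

n = 6, Σx = 45, Σy = 31, Σxy = 215, Σx² = 367
Sxx = Σx² − (Σx)²/n = 367 − 337.5 = 29.5
Sxy = Σxy − (Σx)(Σy)/n = 215 − 232.5 = -17.5
b = Sxy/Sxx = -17.5/29.5 = -0.593220
a = ȳ − b·x̄ = 5.166667 − (-0.593220)·7.5 = 9.615819
ŷ(7) = 9.615819 + (-0.593220)·7 = 5.463277
residual = y − ŷ = 6 − 5.463277 = 0.536723

0.537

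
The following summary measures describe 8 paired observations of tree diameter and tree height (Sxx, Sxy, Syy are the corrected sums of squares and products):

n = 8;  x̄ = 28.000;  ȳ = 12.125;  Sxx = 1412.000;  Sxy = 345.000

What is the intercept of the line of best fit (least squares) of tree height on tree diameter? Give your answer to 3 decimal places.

b = Sxy/Sxx = 345/1412 = 0.244334
a = ȳ − b·x̄ = 12.125 − 0.244334·28 = 5.283640

5.284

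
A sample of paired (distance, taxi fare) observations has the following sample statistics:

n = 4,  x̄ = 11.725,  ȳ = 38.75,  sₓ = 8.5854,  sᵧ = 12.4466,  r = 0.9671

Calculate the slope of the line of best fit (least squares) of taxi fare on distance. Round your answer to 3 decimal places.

b = r · sᵧ/sₓ = 0.9671 · 12.4466/8.5854 = 1.402044

1.402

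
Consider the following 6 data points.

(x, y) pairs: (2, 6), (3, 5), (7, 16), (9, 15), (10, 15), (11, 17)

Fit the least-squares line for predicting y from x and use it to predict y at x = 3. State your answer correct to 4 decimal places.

7.0190

n = 6, Σx = 42, Σy = 74, Σxy = 611, Σx² = 364
Sxx = Σx² − (Σx)²/n = 364 − 294 = 70
Sxy = Σxy − (Σx)(Σy)/n = 611 − 518 = 93
b = Sxy/Sxx = 93/70 = 1.328571
a = ȳ − b·x̄ = 12.333333 − 1.328571·7 = 3.033333
ŷ(3) = a + b·3 = 3.033333 + 1.328571·3 = 7.019048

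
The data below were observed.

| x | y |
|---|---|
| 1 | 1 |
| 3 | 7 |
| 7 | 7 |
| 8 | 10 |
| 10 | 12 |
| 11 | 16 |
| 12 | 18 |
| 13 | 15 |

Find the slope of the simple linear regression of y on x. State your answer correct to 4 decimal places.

n = 8, Σx = 65, Σy = 86, Σxy = 858, Σx² = 657
Sxx = Σx² − (Σx)²/n = 657 − 528.125 = 128.875
Sxy = Σxy − (Σx)(Σy)/n = 858 − 698.75 = 159.25
b = Sxy/Sxx = 159.25/128.875 = 1.235694

1.2357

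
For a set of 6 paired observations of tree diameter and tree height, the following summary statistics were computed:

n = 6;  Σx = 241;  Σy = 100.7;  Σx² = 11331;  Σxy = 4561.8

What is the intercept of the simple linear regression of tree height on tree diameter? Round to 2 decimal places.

4.20

Sxx = Σx² − (Σx)²/n = 11331 − 9680.166667 = 1650.833333
Sxy = Σxy − (Σx)(Σy)/n = 4561.8 − 4044.783333 = 517.016667
b = Sxy/Sxx = 517.016667/1650.833333 = 0.313185
a = ȳ − b·x̄ = 16.783333 − 0.313185·40.166667 = 4.203725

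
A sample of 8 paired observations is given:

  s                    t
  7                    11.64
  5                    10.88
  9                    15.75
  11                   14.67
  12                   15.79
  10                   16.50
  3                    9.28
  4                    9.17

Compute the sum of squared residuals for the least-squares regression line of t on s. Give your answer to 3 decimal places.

n = 8, Σx = 61, Σy = 103.68, Σxy = 858, Σx² = 545, Σy² = 1408.9168
Sxx = Σx² − (Σx)²/n = 545 − 465.125 = 79.875
Sxy = Σxy − (Σx)(Σy)/n = 858 − 790.56 = 67.44
Syy = Σy² − (Σy)²/n = 1408.9168 − 1343.6928 = 65.224
b = Sxy/Sxx = 67.44/79.875 = 0.844319
SSE = Syy − b·Sxy = 65.224 − 0.844319·67.44 = 8.283110

8.283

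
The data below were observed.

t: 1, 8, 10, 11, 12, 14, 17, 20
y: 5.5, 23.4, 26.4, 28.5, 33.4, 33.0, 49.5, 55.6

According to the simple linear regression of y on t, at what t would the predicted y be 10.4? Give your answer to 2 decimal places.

n = 8, Σx = 93, Σy = 255.3, Σxy = 3586.5, Σx² = 1315
Sxx = Σx² − (Σx)²/n = 1315 − 1081.125 = 233.875
Sxy = Σxy − (Σx)(Σy)/n = 3586.5 − 2967.8625 = 618.6375
b = Sxy/Sxx = 618.6375/233.875 = 2.645163
a = ȳ − b·x̄ = 31.9125 − 2.645163·11.625 = 1.162480
Set a + b·x = 10.4: x = (10.4 − 1.162480) / 2.645163 = 3.492231

3.49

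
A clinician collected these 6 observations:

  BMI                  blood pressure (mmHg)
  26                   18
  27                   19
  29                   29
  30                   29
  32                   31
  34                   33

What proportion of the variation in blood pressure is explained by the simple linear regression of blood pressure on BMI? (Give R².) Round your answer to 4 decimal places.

n = 6, Σx = 178, Σy = 159, Σxy = 4806, Σx² = 5326, Σy² = 4417
Sxx = Σx² − (Σx)²/n = 5326 − 5280.666667 = 45.333333
Sxy = Σxy − (Σx)(Σy)/n = 4806 − 4717 = 89
Syy = Σy² − (Σy)²/n = 4417 − 4213.5 = 203.5
R² = Sxy²/(Sxx·Syy) = (89)²/(45.333333·203.5) = 0.858614

0.8586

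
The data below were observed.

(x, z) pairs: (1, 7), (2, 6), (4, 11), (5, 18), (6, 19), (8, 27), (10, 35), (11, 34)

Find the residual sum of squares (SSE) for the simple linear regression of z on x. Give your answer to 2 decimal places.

28.42

n = 8, Σx = 47, Σy = 157, Σxy = 1207, Σx² = 367, Σy² = 4001
Sxx = Σx² − (Σx)²/n = 367 − 276.125 = 90.875
Sxy = Σxy − (Σx)(Σy)/n = 1207 − 922.375 = 284.625
Syy = Σy² − (Σy)²/n = 4001 − 3081.125 = 919.875
b = Sxy/Sxx = 284.625/90.875 = 3.132050
SSE = Syy − b·Sxy = 919.875 − 3.132050·284.625 = 28.415406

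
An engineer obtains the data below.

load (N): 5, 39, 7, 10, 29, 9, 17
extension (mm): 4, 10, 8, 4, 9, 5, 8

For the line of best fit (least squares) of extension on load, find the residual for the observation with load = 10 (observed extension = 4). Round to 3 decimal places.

n = 7, Σx = 116, Σy = 48, Σxy = 948, Σx² = 2906
Sxx = Σx² − (Σx)²/n = 2906 − 1922.285714 = 983.714286
Sxy = Σxy − (Σx)(Σy)/n = 948 − 795.428571 = 152.571429
b = Sxy/Sxx = 152.571429/983.714286 = 0.155097
a = ȳ − b·x̄ = 6.857143 − 0.155097·16.571429 = 4.286959
ŷ(10) = 4.286959 + 0.155097·10 = 5.837932
residual = y − ŷ = 4 − 5.837932 = -1.837932

-1.838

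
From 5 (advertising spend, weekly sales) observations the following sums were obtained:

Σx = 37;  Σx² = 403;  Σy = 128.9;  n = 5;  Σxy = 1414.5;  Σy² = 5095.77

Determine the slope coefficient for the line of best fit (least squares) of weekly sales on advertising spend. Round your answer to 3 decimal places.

Sxx = Σx² − (Σx)²/n = 403 − 273.8 = 129.2
Sxy = Σxy − (Σx)(Σy)/n = 1414.5 − 953.86 = 460.64
b = Sxy/Sxx = 460.64/129.2 = 3.565325

3.565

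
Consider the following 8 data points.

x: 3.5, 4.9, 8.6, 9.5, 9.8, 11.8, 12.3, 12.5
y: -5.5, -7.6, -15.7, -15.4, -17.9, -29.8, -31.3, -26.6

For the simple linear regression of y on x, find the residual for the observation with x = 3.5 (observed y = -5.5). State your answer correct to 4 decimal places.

n = 8, Σx = 72.9, Σy = -149.8, Σxy = -1582.36, Σx² = 743.29
Sxx = Σx² − (Σx)²/n = 743.29 − 664.30125 = 78.98875
Sxy = Σxy − (Σx)(Σy)/n = -1582.36 − (-1365.0525) = -217.3075
b = Sxy/Sxx = -217.3075/78.98875 = -2.751120
a = ȳ − b·x̄ = -18.725 − (-2.751120)·9.1125 = 6.344578
ŷ(3.5) = 6.344578 + (-2.751120)·3.5 = -3.284341
residual = y − ŷ = -5.5 − (-3.284341) = -2.215659

-2.2157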